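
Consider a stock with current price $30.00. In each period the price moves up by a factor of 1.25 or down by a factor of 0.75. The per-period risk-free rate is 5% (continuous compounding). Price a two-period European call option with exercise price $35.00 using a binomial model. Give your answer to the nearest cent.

$3.90

Risk-neutral probability p = (e^0.05 − 0.75)/(1.25 − 0.75) = 0.3013/0.5000 = 0.6025
Terminal stock prices: S_uu = 46.88, S_ud = 28.12, S_dd = 16.88
Terminal payoffs (S − K): max(11.88, 0) = 11.88, max(-6.875, 0) = 0, max(-18.12, 0) = 0
Node u (S = 37.5): V_u = e^(−0.05)·[0.6025·11.8750 + 0.3975·0.0000] = 6.8062
Node d (S = 22.5): V_d = e^(−0.05)·[0.6025·0.0000 + 0.3975·0.0000] = 0.0000
Node 0 (S = 30): V_0 = e^(−0.05)·[0.6025·6.8062 + 0.3975·0.0000] = 3.9010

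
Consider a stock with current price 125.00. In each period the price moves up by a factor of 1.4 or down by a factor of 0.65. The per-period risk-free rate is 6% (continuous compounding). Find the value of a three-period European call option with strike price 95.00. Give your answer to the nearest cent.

Risk-neutral probability p = (e^0.06 − 0.65)/(1.4 − 0.65) = 0.4118/0.7500 = 0.5491
Terminal stock prices: S_uuu = 343, S_uud = 159.2, S_udd = 73.94, S_ddd = 34.33
Terminal payoffs (S − K): max(248, 0) = 248, max(64.25, 0) = 64.25, max(-21.06, 0) = 0, max(-60.67, 0) = 0
Node uu (S = 245): V_uu = e^(−0.06)·[0.5491·248.0000 + 0.4509·64.2500] = 155.5324
Node ud (S = 113.8): V_ud = e^(−0.06)·[0.5491·64.2500 + 0.4509·0.0000] = 33.2261
Node dd (S = 52.81): V_dd = e^(−0.06)·[0.5491·0.0000 + 0.4509·0.0000] = 0.0000
Node u (S = 175): V_u = e^(−0.06)·[0.5491·155.5324 + 0.4509·33.2261] = 94.5403
Node d (S = 81.25): V_d = e^(−0.06)·[0.5491·33.2261 + 0.4509·0.0000] = 17.1824
Node 0 (S = 125): V_0 = e^(−0.06)·[0.5491·94.5403 + 0.4509·17.1824] = 56.1865

56.19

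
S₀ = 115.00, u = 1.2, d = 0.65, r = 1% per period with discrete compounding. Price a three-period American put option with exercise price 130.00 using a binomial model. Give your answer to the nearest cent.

Risk-neutral probability p = (1 + 0.01 − 0.65)/(1.2 − 0.65) = 0.3600/0.5500 = 0.6545
Terminal stock prices: S_uuu = 198.7, S_uud = 107.6, S_udd = 58.31, S_ddd = 31.58
Terminal payoffs (K − S): max(-68.72, 0) = 0, max(22.36, 0) = 22.36, max(71.69, 0) = 71.69, max(98.42, 0) = 98.42
Node uu (S = 165.6): continuation = 1/1.01·[0.6545·0.0000 + 0.3455·22.3600] = 7.6479; exercise value = 0.0000 ≤ continuation, so V_uu = 7.6479
Node ud (S = 89.7): continuation = 1/1.01·[0.6545·22.3600 + 0.3455·71.6950] = 39.0129; exercise value = 40.3000 > continuation, so V_ud = 40.3000 (exercise)
Node dd (S = 48.59): continuation = 1/1.01·[0.6545·71.6950 + 0.3455·98.4181] = 80.1254; exercise value = 81.4125 > continuation, so V_dd = 81.4125 (exercise)
Node u (S = 138): continuation = 1/1.01·[0.6545·7.6479 + 0.3455·40.3000] = 18.7403; exercise value = 0.0000 ≤ continuation, so V_u = 18.7403
Node d (S = 74.75): continuation = 1/1.01·[0.6545·40.3000 + 0.3455·81.4125] = 53.9629; exercise value = 55.2500 > continuation, so V_d = 55.2500 (exercise)
Node 0 (S = 115): continuation = 1/1.01·[0.6545·18.7403 + 0.3455·55.2500] = 31.0423; exercise value = 15.0000 ≤ continuation, so V_0 = 31.0423

31.04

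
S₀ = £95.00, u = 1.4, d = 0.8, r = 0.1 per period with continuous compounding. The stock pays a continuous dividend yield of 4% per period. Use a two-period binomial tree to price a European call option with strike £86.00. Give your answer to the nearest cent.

£23.84

Per-period risk-free factor R = e^0.1 = 1.1052; dividend-adjusted growth = e^(0.1−0.04) = 1.0618.
Risk-neutral probability p = (1.0618 − 0.8)/(1.4 − 0.8) = 0.2618/0.6000 = 0.4364
Terminal stock prices: S_uu = 186.2, S_ud = 106.4, S_dd = 60.8
Terminal payoffs (S − K): max(100.2, 0) = 100.2, max(20.4, 0) = 20.4, max(-25.2, 0) = 0
Node u (S = 133): V_u = e^(−0.1)·[0.4364·100.2000 + 0.5636·20.4000] = 49.9690
Node d (S = 76): V_d = e^(−0.1)·[0.4364·20.4000 + 0.5636·0.0000] = 8.0553
Node 0 (S = 95): V_0 = e^(−0.1)·[0.4364·49.9690 + 0.5636·8.0553] = 23.8390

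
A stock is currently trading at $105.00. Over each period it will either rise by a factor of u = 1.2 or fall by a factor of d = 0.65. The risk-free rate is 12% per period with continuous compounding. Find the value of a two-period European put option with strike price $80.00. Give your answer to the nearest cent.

Risk-neutral probability p = (e^0.12 − 0.65)/(1.2 − 0.65) = 0.4775/0.5500 = 0.8682
Terminal stock prices: S_uu = 151.2, S_ud = 81.9, S_dd = 44.36
Terminal payoffs (K − S): max(-71.2, 0) = 0, max(-1.9, 0) = 0, max(35.64, 0) = 35.64
Node u (S = 126): V_u = e^(−0.12)·[0.8682·0.0000 + 0.1318·0.0000] = 0.0000
Node d (S = 68.25): V_d = e^(−0.12)·[0.8682·0.0000 + 0.1318·35.6375] = 4.1666
Node 0 (S = 105): V_0 = e^(−0.12)·[0.8682·0.0000 + 0.1318·4.1666] = 0.4872

$0.49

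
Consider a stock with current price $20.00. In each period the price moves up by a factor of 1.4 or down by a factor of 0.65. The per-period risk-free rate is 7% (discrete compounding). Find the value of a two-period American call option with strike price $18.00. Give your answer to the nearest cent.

Risk-neutral probability p = (1 + 0.07 − 0.65)/(1.4 − 0.65) = 0.4200/0.7500 = 0.5600
Terminal stock prices: S_uu = 39.2, S_ud = 18.2, S_dd = 8.45
Terminal payoffs (S − K): max(21.2, 0) = 21.2, max(0.2, 0) = 0.2, max(-9.55, 0) = 0
Node u (S = 28): continuation = 1/1.07·[0.5600·21.2000 + 0.4400·0.2000] = 11.1776; exercise value = 10.0000 ≤ continuation, so V_u = 11.1776
Node d (S = 13): continuation = 1/1.07·[0.5600·0.2000 + 0.4400·0.0000] = 0.1047; exercise value = 0.0000 ≤ continuation, so V_d = 0.1047
Node 0 (S = 20): continuation = 1/1.07·[0.5600·11.1776 + 0.4400·0.1047] = 5.8930; exercise value = 2.0000 ≤ continuation, so V_0 = 5.8930

$5.89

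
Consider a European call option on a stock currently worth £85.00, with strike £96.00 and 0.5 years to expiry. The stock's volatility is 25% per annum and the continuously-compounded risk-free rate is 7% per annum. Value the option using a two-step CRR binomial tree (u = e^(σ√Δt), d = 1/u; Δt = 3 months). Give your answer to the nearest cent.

CRR parameters: u = e^(σ√Δt) = e^(0.25·√0.25) = 1.1331, d = 1/u = 0.8825
Per-period rate: rΔt = 0.07·0.25 = 0.0175, so R = e^0.0175 = 1.0177
Risk-neutral probability p = (e^0.0175 − 0.8825)/(1.1331 − 0.8825) = 0.1352/0.2507 = 0.5392
Terminal stock prices: S_uu = 109.1, S_ud = 85, S_dd = 66.2
Terminal payoffs (S − K): max(13.14, 0) = 13.14, max(-11, 0) = 0, max(-29.8, 0) = 0
Node u (S = 96.32): V_u = e^(−0.0175)·[0.5392·13.1422 + 0.4608·0.0000] = 6.9636
Node d (S = 75.01): V_d = e^(−0.0175)·[0.5392·0.0000 + 0.4608·0.0000] = 0.0000
Node 0 (S = 85): V_0 = e^(−0.0175)·[0.5392·6.9636 + 0.4608·0.0000] = 3.6898

£3.69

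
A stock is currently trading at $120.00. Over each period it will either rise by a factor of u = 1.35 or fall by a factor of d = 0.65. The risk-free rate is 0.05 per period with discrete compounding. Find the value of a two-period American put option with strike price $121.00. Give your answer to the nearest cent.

Risk-neutral probability p = (1 + 0.05 − 0.65)/(1.35 − 0.65) = 0.4000/0.7000 = 0.5714
Terminal stock prices: S_uu = 218.7, S_ud = 105.3, S_dd = 50.7
Terminal payoffs (K − S): max(-97.7, 0) = 0, max(15.7, 0) = 15.7, max(70.3, 0) = 70.3
Node u (S = 162): continuation = 1/1.05·[0.5714·0.0000 + 0.4286·15.7000] = 6.4082; exercise value = 0.0000 ≤ continuation, so V_u = 6.4082
Node d (S = 78): continuation = 1/1.05·[0.5714·15.7000 + 0.4286·70.3000] = 37.2381; exercise value = 43.0000 > continuation, so V_d = 43.0000 (exercise)
Node 0 (S = 120): continuation = 1/1.05·[0.5714·6.4082 + 0.4286·43.0000] = 21.0385; exercise value = 1.0000 ≤ continuation, so V_0 = 21.0385

$21.04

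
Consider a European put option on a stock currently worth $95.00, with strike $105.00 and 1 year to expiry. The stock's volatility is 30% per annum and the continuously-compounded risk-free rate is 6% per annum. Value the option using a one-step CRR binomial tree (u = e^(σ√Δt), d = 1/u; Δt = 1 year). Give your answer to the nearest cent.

CRR parameters: u = e^(σ√Δt) = e^(0.3·√1) = 1.3499, d = 1/u = 0.7408
Per-period rate: rΔt = 0.06·1 = 0.06, so R = e^0.06 = 1.0618
Risk-neutral probability p = (e^0.06 − 0.7408)/(1.3499 − 0.7408) = 0.3210/0.6090 = 0.5271
Terminal stock prices: S_u = 128.2, S_d = 70.38
Terminal payoffs (K − S): max(-23.24, 0) = 0, max(34.62, 0) = 34.62
Node 0 (S = 95): V_0 = e^(−0.06)·[0.5271·0.0000 + 0.4729·34.6223] = 15.4198

$15.42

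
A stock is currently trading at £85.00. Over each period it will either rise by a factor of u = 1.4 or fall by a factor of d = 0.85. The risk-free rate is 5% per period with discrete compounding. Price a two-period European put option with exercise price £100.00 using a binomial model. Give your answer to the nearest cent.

Risk-neutral probability p = (1 + 0.05 − 0.85)/(1.4 − 0.85) = 0.2000/0.5500 = 0.3636
Terminal stock prices: S_uu = 166.6, S_ud = 101.1, S_dd = 61.41
Terminal payoffs (K − S): max(-66.6, 0) = 0, max(-1.15, 0) = 0, max(38.59, 0) = 38.59
Node u (S = 119): V_u = 1/1.05·[0.3636·0.0000 + 0.6364·0.0000] = 0.0000
Node d (S = 72.25): V_d = 1/1.05·[0.3636·0.0000 + 0.6364·38.5875] = 23.3864
Node 0 (S = 85): V_0 = 1/1.05·[0.3636·0.0000 + 0.6364·23.3864] = 14.1736

£14.17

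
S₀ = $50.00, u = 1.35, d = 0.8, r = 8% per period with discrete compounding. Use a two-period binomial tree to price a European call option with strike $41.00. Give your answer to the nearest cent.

$16.71

Risk-neutral probability p = (1 + 0.08 − 0.8)/(1.35 − 0.8) = 0.2800/0.5500 = 0.5091
Terminal stock prices: S_uu = 91.13, S_ud = 54, S_dd = 32
Terminal payoffs (S − K): max(50.13, 0) = 50.13, max(13, 0) = 13, max(-9, 0) = 0
Node u (S = 67.5): V_u = 1/1.08·[0.5091·50.1250 + 0.4909·13.0000] = 29.5370
Node d (S = 40): V_d = 1/1.08·[0.5091·13.0000 + 0.4909·0.0000] = 6.1279
Node 0 (S = 50): V_0 = 1/1.08·[0.5091·29.5370 + 0.4909·6.1279] = 16.7086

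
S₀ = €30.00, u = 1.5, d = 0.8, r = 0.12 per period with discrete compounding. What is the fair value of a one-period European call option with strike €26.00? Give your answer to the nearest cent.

Risk-neutral probability p = (1 + 0.12 − 0.8)/(1.5 − 0.8) = 0.3200/0.7000 = 0.4571
Terminal stock prices: S_u = 45, S_d = 24
Terminal payoffs (S − K): max(19, 0) = 19, max(-2, 0) = 0
Node 0 (S = 30): V_0 = 1/1.12·[0.4571·19.0000 + 0.5429·0.0000] = 7.7551

€7.76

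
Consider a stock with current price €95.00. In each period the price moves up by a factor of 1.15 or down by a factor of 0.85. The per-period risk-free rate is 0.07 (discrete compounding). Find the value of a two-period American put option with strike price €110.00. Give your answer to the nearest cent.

Risk-neutral probability p = (1 + 0.07 − 0.85)/(1.15 − 0.85) = 0.2200/0.3000 = 0.7333
Terminal stock prices: S_uu = 125.6, S_ud = 92.86, S_dd = 68.64
Terminal payoffs (K − S): max(-15.64, 0) = 0, max(17.14, 0) = 17.14, max(41.36, 0) = 41.36
Node u (S = 109.2): continuation = 1/1.07·[0.7333·0.0000 + 0.2667·17.1375] = 4.2710; exercise value = 0.7500 ≤ continuation, so V_u = 4.2710
Node d (S = 80.75): continuation = 1/1.07·[0.7333·17.1375 + 0.2667·41.3625] = 22.0537; exercise value = 29.2500 > continuation, so V_d = 29.2500 (exercise)
Node 0 (S = 95): continuation = 1/1.07·[0.7333·4.2710 + 0.2667·29.2500] = 10.2169; exercise value = 15.0000 > continuation, so V_0 = 15.0000 (exercise)

€15.00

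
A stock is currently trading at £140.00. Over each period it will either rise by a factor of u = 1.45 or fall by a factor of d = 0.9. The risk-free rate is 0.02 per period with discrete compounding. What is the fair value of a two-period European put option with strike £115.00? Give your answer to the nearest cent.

Risk-neutral probability p = (1 + 0.02 − 0.9)/(1.45 − 0.9) = 0.1200/0.5500 = 0.2182
Terminal stock prices: S_uu = 294.4, S_ud = 182.7, S_dd = 113.4
Terminal payoffs (K − S): max(-179.4, 0) = 0, max(-67.7, 0) = 0, max(1.6, 0) = 1.6
Node u (S = 203): V_u = 1/1.02·[0.2182·0.0000 + 0.7818·0.0000] = 0.0000
Node d (S = 126): V_d = 1/1.02·[0.2182·0.0000 + 0.7818·1.6000] = 1.2264
Node 0 (S = 140): V_0 = 1/1.02·[0.2182·0.0000 + 0.7818·1.2264] = 0.9400

£0.94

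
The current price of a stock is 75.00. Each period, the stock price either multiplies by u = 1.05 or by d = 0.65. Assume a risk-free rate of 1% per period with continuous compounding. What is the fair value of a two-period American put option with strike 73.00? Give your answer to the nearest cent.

4.32

Risk-neutral probability p = (e^0.01 − 0.65)/(1.05 − 0.65) = 0.3601/0.4000 = 0.9001
Terminal stock prices: S_uu = 82.69, S_ud = 51.19, S_dd = 31.69
Terminal payoffs (K − S): max(-9.688, 0) = 0, max(21.81, 0) = 21.81, max(41.31, 0) = 41.31
Node u (S = 78.75): continuation = e^(−0.01)·[0.9001·0.0000 + 0.0999·21.8125] = 2.1568; exercise value = 0.0000 ≤ continuation, so V_u = 2.1568
Node d (S = 48.75): continuation = e^(−0.01)·[0.9001·21.8125 + 0.0999·41.3125] = 23.5236; exercise value = 24.2500 > continuation, so V_d = 24.2500 (exercise)
Node 0 (S = 75): continuation = e^(−0.01)·[0.9001·2.1568 + 0.0999·24.2500] = 4.3200; exercise value = 0.0000 ≤ continuation, so V_0 = 4.3200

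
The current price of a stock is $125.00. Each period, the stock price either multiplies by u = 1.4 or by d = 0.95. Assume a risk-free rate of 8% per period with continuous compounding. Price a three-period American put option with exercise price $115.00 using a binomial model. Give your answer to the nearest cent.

$2.15

Risk-neutral probability p = (e^0.08 − 0.95)/(1.4 − 0.95) = 0.1333/0.4500 = 0.2962
Terminal stock prices: S_uuu = 343, S_uud = 232.7, S_udd = 157.9, S_ddd = 107.2
Terminal payoffs (K − S): max(-228, 0) = 0, max(-117.7, 0) = 0, max(-42.94, 0) = 0, max(7.828, 0) = 7.828
Node uu (S = 245): continuation = e^(−0.08)·[0.2962·0.0000 + 0.7038·0.0000] = 0.0000; exercise value = 0.0000 ≤ continuation, so V_uu = 0.0000
Node ud (S = 166.2): continuation = e^(−0.08)·[0.2962·0.0000 + 0.7038·0.0000] = 0.0000; exercise value = 0.0000 ≤ continuation, so V_ud = 0.0000
Node dd (S = 112.8): continuation = e^(−0.08)·[0.2962·0.0000 + 0.7038·7.8281] = 5.0859; exercise value = 2.1875 ≤ continuation, so V_dd = 5.0859
Node u (S = 175): continuation = e^(−0.08)·[0.2962·0.0000 + 0.7038·0.0000] = 0.0000; exercise value = 0.0000 ≤ continuation, so V_u = 0.0000
Node d (S = 118.8): continuation = e^(−0.08)·[0.2962·0.0000 + 0.7038·5.0859] = 3.3043; exercise value = 0.0000 ≤ continuation, so V_d = 3.3043
Node 0 (S = 125): continuation = e^(−0.08)·[0.2962·0.0000 + 0.7038·3.3043] = 2.1468; exercise value = 0.0000 ≤ continuation, so V_0 = 2.1468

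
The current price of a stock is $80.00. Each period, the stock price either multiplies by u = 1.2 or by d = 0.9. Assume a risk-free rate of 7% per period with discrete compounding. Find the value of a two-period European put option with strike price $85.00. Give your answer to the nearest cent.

Risk-neutral probability p = (1 + 0.07 − 0.9)/(1.2 − 0.9) = 0.1700/0.3000 = 0.5667
Terminal stock prices: S_uu = 115.2, S_ud = 86.4, S_dd = 64.8
Terminal payoffs (K − S): max(-30.2, 0) = 0, max(-1.4, 0) = 0, max(20.2, 0) = 20.2
Node u (S = 96): V_u = 1/1.07·[0.5667·0.0000 + 0.4333·0.0000] = 0.0000
Node d (S = 72): V_d = 1/1.07·[0.5667·0.0000 + 0.4333·20.2000] = 8.1807
Node 0 (S = 80): V_0 = 1/1.07·[0.5667·0.0000 + 0.4333·8.1807] = 3.3131

$3.31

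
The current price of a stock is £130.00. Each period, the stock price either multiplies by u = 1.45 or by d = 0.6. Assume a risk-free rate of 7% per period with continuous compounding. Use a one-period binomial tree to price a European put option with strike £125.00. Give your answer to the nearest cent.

£19.46

Risk-neutral probability p = (e^0.07 − 0.6)/(1.45 − 0.6) = 0.4725/0.8500 = 0.5559
Terminal stock prices: S_u = 188.5, S_d = 78
Terminal payoffs (K − S): max(-63.5, 0) = 0, max(47, 0) = 47
Node 0 (S = 130): V_0 = e^(−0.07)·[0.5559·0.0000 + 0.4441·47.0000] = 19.4619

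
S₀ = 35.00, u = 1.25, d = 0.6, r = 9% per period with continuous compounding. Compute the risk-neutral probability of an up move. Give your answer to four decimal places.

Risk-neutral probability p = (e^0.09 − 0.6)/(1.25 − 0.6) = 0.4942/0.6500 = 0.7603

p = 0.7603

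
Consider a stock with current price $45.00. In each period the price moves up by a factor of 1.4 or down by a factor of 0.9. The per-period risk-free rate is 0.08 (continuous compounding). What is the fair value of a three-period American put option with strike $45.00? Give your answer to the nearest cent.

$2.92

Risk-neutral probability p = (e^0.08 − 0.9)/(1.4 − 0.9) = 0.1833/0.5000 = 0.3666
Terminal stock prices: S_uuu = 123.5, S_uud = 79.38, S_udd = 51.03, S_ddd = 32.81
Terminal payoffs (K − S): max(-78.48, 0) = 0, max(-34.38, 0) = 0, max(-6.03, 0) = 0, max(12.19, 0) = 12.19
Node uu (S = 88.2): continuation = e^(−0.08)·[0.3666·0.0000 + 0.6334·0.0000] = 0.0000; exercise value = 0.0000 ≤ continuation, so V_uu = 0.0000
Node ud (S = 56.7): continuation = e^(−0.08)·[0.3666·0.0000 + 0.6334·0.0000] = 0.0000; exercise value = 0.0000 ≤ continuation, so V_ud = 0.0000
Node dd (S = 36.45): continuation = e^(−0.08)·[0.3666·0.0000 + 0.6334·12.1950] = 7.1307; exercise value = 8.5500 > continuation, so V_dd = 8.5500 (exercise)
Node u (S = 63): continuation = e^(−0.08)·[0.3666·0.0000 + 0.6334·0.0000] = 0.0000; exercise value = 0.0000 ≤ continuation, so V_u = 0.0000
Node d (S = 40.5): continuation = e^(−0.08)·[0.3666·0.0000 + 0.6334·8.5500] = 4.9994; exercise value = 4.5000 ≤ continuation, so V_d = 4.9994
Node 0 (S = 45): continuation = e^(−0.08)·[0.3666·0.0000 + 0.6334·4.9994] = 2.9233; exercise value = 0.0000 ≤ continuation, so V_0 = 2.9233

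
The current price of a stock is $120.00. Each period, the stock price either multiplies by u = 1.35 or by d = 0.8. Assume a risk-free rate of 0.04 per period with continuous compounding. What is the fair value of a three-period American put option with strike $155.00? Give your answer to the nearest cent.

$38.17

Risk-neutral probability p = (e^0.04 − 0.8)/(1.35 − 0.8) = 0.2408/0.5500 = 0.4378
Terminal stock prices: S_uuu = 295.2, S_uud = 175, S_udd = 103.7, S_ddd = 61.44
Terminal payoffs (K − S): max(-140.2, 0) = 0, max(-19.96, 0) = 0, max(51.32, 0) = 51.32, max(93.56, 0) = 93.56
Node uu (S = 218.7): continuation = e^(−0.04)·[0.4378·0.0000 + 0.5622·0.0000] = 0.0000; exercise value = 0.0000 ≤ continuation, so V_uu = 0.0000
Node ud (S = 129.6): continuation = e^(−0.04)·[0.4378·0.0000 + 0.5622·51.3200] = 27.7189; exercise value = 25.4000 ≤ continuation, so V_ud = 27.7189
Node dd (S = 76.8): continuation = e^(−0.04)·[0.4378·51.3200 + 0.5622·93.5600] = 72.1224; exercise value = 78.2000 > continuation, so V_dd = 78.2000 (exercise)
Node u (S = 162): continuation = e^(−0.04)·[0.4378·0.0000 + 0.5622·27.7189] = 14.9715; exercise value = 0.0000 ≤ continuation, so V_u = 14.9715
Node d (S = 96): continuation = e^(−0.04)·[0.4378·27.7189 + 0.5622·78.2000] = 53.8979; exercise value = 59.0000 > continuation, so V_d = 59.0000 (exercise)
Node 0 (S = 120): continuation = e^(−0.04)·[0.4378·14.9715 + 0.5622·59.0000] = 38.1651; exercise value = 35.0000 ≤ continuation, so V_0 = 38.1651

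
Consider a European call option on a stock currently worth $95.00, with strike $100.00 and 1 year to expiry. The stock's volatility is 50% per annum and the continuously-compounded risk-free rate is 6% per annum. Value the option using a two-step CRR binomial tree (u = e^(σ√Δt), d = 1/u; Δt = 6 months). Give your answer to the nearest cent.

CRR parameters: u = e^(σ√Δt) = e^(0.5·√0.5) = 1.4241, d = 1/u = 0.7022
Per-period rate: rΔt = 0.06·0.5 = 0.03, so R = e^0.03 = 1.0305
Risk-neutral probability p = (e^0.03 − 0.7022)/(1.4241 − 0.7022) = 0.3283/0.7219 = 0.4547
Terminal stock prices: S_uu = 192.7, S_ud = 95, S_dd = 46.84
Terminal payoffs (S − K): max(92.67, 0) = 92.67, max(-5, 0) = 0, max(-53.16, 0) = 0
Node u (S = 135.3): V_u = e^(−0.03)·[0.4547·92.6709 + 0.5453·0.0000] = 40.8926
Node d (S = 66.71): V_d = e^(−0.03)·[0.4547·0.0000 + 0.5453·0.0000] = 0.0000
Node 0 (S = 95): V_0 = e^(−0.03)·[0.4547·40.8926 + 0.5453·0.0000] = 18.0446

$18.04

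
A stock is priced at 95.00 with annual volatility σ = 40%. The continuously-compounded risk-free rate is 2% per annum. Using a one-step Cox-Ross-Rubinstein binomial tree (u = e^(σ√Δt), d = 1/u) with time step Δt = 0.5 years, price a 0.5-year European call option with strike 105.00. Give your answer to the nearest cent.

CRR parameters: u = e^(σ√Δt) = e^(0.4·√0.5) = 1.3269, d = 1/u = 0.7536
Per-period rate: rΔt = 0.02·0.5 = 0.01, so R = e^0.01 = 1.0101
Risk-neutral probability p = (e^0.01 − 0.7536)/(1.3269 − 0.7536) = 0.2564/0.5733 = 0.4473
Terminal stock prices: S_u = 126.1, S_d = 71.6
Terminal payoffs (S − K): max(21.06, 0) = 21.06, max(-33.4, 0) = 0
Node 0 (S = 95): V_0 = e^(−0.01)·[0.4473·21.0552 + 0.5527·0.0000] = 9.3240

9.32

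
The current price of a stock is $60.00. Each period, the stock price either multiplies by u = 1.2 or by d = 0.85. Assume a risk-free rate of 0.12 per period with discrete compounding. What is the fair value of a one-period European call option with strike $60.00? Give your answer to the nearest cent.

Risk-neutral probability p = (1 + 0.12 − 0.85)/(1.2 − 0.85) = 0.2700/0.3500 = 0.7714
Terminal stock prices: S_u = 72, S_d = 51
Terminal payoffs (S − K): max(12, 0) = 12, max(-9, 0) = 0
Node 0 (S = 60): V_0 = 1/1.12·[0.7714·12.0000 + 0.2286·0.0000] = 8.2653

$8.27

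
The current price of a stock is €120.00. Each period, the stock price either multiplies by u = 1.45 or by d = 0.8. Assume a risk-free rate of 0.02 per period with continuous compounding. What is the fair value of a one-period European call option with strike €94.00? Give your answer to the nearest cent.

Risk-neutral probability p = (e^0.02 − 0.8)/(1.45 − 0.8) = 0.2202/0.6500 = 0.3388
Terminal stock prices: S_u = 174, S_d = 96
Terminal payoffs (S − K): max(80, 0) = 80, max(2, 0) = 2
Node 0 (S = 120): V_0 = e^(−0.02)·[0.3388·80.0000 + 0.6612·2.0000] = 27.8613

€27.86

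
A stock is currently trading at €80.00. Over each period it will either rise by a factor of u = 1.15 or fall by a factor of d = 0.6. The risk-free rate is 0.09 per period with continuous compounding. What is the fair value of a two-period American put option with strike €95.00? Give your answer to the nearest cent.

Risk-neutral probability p = (e^0.09 − 0.6)/(1.15 − 0.6) = 0.4942/0.5500 = 0.8985
Terminal stock prices: S_uu = 105.8, S_ud = 55.2, S_dd = 28.8
Terminal payoffs (K − S): max(-10.8, 0) = 0, max(39.8, 0) = 39.8, max(66.2, 0) = 66.2
Node u (S = 92): continuation = e^(−0.09)·[0.8985·0.0000 + 0.1015·39.8000] = 3.6921; exercise value = 3.0000 ≤ continuation, so V_u = 3.6921
Node d (S = 48): continuation = e^(−0.09)·[0.8985·39.8000 + 0.1015·66.2000] = 38.8235; exercise value = 47.0000 > continuation, so V_d = 47.0000 (exercise)
Node 0 (S = 80): continuation = e^(−0.09)·[0.8985·3.6921 + 0.1015·47.0000] = 7.3918; exercise value = 15.0000 > continuation, so V_0 = 15.0000 (exercise)

€15.00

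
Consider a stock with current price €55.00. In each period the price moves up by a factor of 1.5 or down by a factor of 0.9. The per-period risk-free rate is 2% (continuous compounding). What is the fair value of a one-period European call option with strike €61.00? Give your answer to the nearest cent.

Risk-neutral probability p = (e^0.02 − 0.9)/(1.5 − 0.9) = 0.1202/0.6000 = 0.2003
Terminal stock prices: S_u = 82.5, S_d = 49.5
Terminal payoffs (S − K): max(21.5, 0) = 21.5, max(-11.5, 0) = 0
Node 0 (S = 55): V_0 = e^(−0.02)·[0.2003·21.5000 + 0.7997·0.0000] = 4.2219

€4.22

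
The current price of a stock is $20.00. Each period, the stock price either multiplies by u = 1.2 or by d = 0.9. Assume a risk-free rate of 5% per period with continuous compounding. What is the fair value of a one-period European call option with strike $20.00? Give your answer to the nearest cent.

Risk-neutral probability p = (e^0.05 − 0.9)/(1.2 − 0.9) = 0.1513/0.3000 = 0.5042
Terminal stock prices: S_u = 24, S_d = 18
Terminal payoffs (S − K): max(4, 0) = 4, max(-2, 0) = 0
Node 0 (S = 20): V_0 = e^(−0.05)·[0.5042·4.0000 + 0.4958·0.0000] = 1.9186

$1.92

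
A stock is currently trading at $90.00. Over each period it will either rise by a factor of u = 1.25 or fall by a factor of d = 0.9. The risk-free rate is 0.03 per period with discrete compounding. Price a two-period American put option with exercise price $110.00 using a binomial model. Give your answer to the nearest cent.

Risk-neutral probability p = (1 + 0.03 − 0.9)/(1.25 − 0.9) = 0.1300/0.3500 = 0.3714
Terminal stock prices: S_uu = 140.6, S_ud = 101.2, S_dd = 72.9
Terminal payoffs (K − S): max(-30.62, 0) = 0, max(8.75, 0) = 8.75, max(37.1, 0) = 37.1
Node u (S = 112.5): continuation = 1/1.03·[0.3714·0.0000 + 0.6286·8.7500] = 5.3398; exercise value = 0.0000 ≤ continuation, so V_u = 5.3398
Node d (S = 81): continuation = 1/1.03·[0.3714·8.7500 + 0.6286·37.1000] = 25.7961; exercise value = 29.0000 > continuation, so V_d = 29.0000 (exercise)
Node 0 (S = 90): continuation = 1/1.03·[0.3714·5.3398 + 0.6286·29.0000] = 19.6232; exercise value = 20.0000 > continuation, so V_0 = 20.0000 (exercise)

$20.00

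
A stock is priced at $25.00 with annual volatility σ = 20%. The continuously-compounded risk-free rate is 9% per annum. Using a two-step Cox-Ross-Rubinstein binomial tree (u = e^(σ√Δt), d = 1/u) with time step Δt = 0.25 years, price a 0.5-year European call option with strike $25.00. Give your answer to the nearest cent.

CRR parameters: u = e^(σ√Δt) = e^(0.2·√0.25) = 1.1052, d = 1/u = 0.9048
Per-period rate: rΔt = 0.09·0.25 = 0.0225, so R = e^0.0225 = 1.0228
Risk-neutral probability p = (e^0.0225 − 0.9048)/(1.1052 − 0.9048) = 0.1179/0.2003 = 0.5886
Terminal stock prices: S_uu = 30.54, S_ud = 25, S_dd = 20.47
Terminal payoffs (S − K): max(5.535, 0) = 5.535, max(0, 0) = 0, max(-4.532, 0) = 0
Node u (S = 27.63): V_u = e^(−0.0225)·[0.5886·5.5351 + 0.4114·0.0000] = 3.1855
Node d (S = 22.62): V_d = e^(−0.0225)·[0.5886·0.0000 + 0.4114·0.0000] = 0.0000
Node 0 (S = 25): V_0 = e^(−0.0225)·[0.5886·3.1855 + 0.4114·0.0000] = 1.8333

$1.83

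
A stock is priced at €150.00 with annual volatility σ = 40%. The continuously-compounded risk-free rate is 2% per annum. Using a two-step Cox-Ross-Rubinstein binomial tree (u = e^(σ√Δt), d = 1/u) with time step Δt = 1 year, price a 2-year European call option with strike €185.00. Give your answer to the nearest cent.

CRR parameters: u = e^(σ√Δt) = e^(0.4·√1) = 1.4918, d = 1/u = 0.6703
Per-period rate: rΔt = 0.02·1 = 0.02, so R = e^0.02 = 1.0202
Risk-neutral probability p = (e^0.02 − 0.6703)/(1.4918 − 0.6703) = 0.3499/0.8215 = 0.4259
Terminal stock prices: S_uu = 333.8, S_ud = 150, S_dd = 67.4
Terminal payoffs (S − K): max(148.8, 0) = 148.8, max(-35, 0) = 0, max(-117.6, 0) = 0
Node u (S = 223.8): V_u = e^(−0.02)·[0.4259·148.8311 + 0.5741·0.0000] = 62.1325
Node d (S = 100.5): V_d = e^(−0.02)·[0.4259·0.0000 + 0.5741·0.0000] = 0.0000
Node 0 (S = 150): V_0 = e^(−0.02)·[0.4259·62.1325 + 0.5741·0.0000] = 25.9384

€25.94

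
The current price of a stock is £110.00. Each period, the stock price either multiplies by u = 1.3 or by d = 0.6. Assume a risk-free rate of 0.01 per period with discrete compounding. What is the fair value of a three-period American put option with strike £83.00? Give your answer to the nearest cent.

£13.45

Risk-neutral probability p = (1 + 0.01 − 0.6)/(1.3 − 0.6) = 0.4100/0.7000 = 0.5857
Terminal stock prices: S_uuu = 241.7, S_uud = 111.5, S_udd = 51.48, S_ddd = 23.76
Terminal payoffs (K − S): max(-158.7, 0) = 0, max(-28.54, 0) = 0, max(31.52, 0) = 31.52, max(59.24, 0) = 59.24
Node uu (S = 185.9): continuation = 1/1.01·[0.5857·0.0000 + 0.4143·0.0000] = 0.0000; exercise value = 0.0000 ≤ continuation, so V_uu = 0.0000
Node ud (S = 85.8): continuation = 1/1.01·[0.5857·0.0000 + 0.4143·31.5200] = 12.9290; exercise value = 0.0000 ≤ continuation, so V_ud = 12.9290
Node dd (S = 39.6): continuation = 1/1.01·[0.5857·31.5200 + 0.4143·59.2400] = 42.5782; exercise value = 43.4000 > continuation, so V_dd = 43.4000 (exercise)
Node u (S = 143): continuation = 1/1.01·[0.5857·0.0000 + 0.4143·12.9290] = 5.3033; exercise value = 0.0000 ≤ continuation, so V_u = 5.3033
Node d (S = 66): continuation = 1/1.01·[0.5857·12.9290 + 0.4143·43.4000] = 25.2997; exercise value = 17.0000 ≤ continuation, so V_d = 25.2997
Node 0 (S = 110): continuation = 1/1.01·[0.5857·5.3033 + 0.4143·25.2997] = 13.4530; exercise value = 0.0000 ≤ continuation, so V_0 = 13.4530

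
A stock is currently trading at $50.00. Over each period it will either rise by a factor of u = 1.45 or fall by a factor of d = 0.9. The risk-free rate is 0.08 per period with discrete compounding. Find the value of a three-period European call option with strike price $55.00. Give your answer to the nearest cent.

Risk-neutral probability p = (1 + 0.08 − 0.9)/(1.45 − 0.9) = 0.1800/0.5500 = 0.3273
Terminal stock prices: S_uuu = 152.4, S_uud = 94.61, S_udd = 58.73, S_ddd = 36.45
Terminal payoffs (S − K): max(97.43, 0) = 97.43, max(39.61, 0) = 39.61, max(3.725, 0) = 3.725, max(-18.55, 0) = 0
Node uu (S = 105.1): V_uu = 1/1.08·[0.3273·97.4313 + 0.6727·39.6125] = 54.1991
Node ud (S = 65.25): V_ud = 1/1.08·[0.3273·39.6125 + 0.6727·3.7250] = 14.3241
Node dd (S = 40.5): V_dd = 1/1.08·[0.3273·3.7250 + 0.6727·0.0000] = 1.1288
Node u (S = 72.5): V_u = 1/1.08·[0.3273·54.1991 + 0.6727·14.3241] = 25.3464
Node d (S = 45): V_d = 1/1.08·[0.3273·14.3241 + 0.6727·1.1288] = 5.0437
Node 0 (S = 50): V_0 = 1/1.08·[0.3273·25.3464 + 0.6727·5.0437] = 10.8224

$10.82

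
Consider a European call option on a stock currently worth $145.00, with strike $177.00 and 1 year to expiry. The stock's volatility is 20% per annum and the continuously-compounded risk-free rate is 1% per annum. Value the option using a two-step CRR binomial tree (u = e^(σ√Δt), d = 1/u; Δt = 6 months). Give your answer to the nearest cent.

$3.55

CRR parameters: u = e^(σ√Δt) = e^(0.2·√0.5) = 1.1519, d = 1/u = 0.8681
Per-period rate: rΔt = 0.01·0.5 = 0.005, so R = e^0.005 = 1.0050
Risk-neutral probability p = (e^0.005 − 0.8681)/(1.1519 − 0.8681) = 0.1369/0.2838 = 0.4824
Terminal stock prices: S_uu = 192.4, S_ud = 145, S_dd = 109.3
Terminal payoffs (S − K): max(15.4, 0) = 15.4, max(-32, 0) = 0, max(-67.72, 0) = 0
Node u (S = 167): V_u = e^(−0.005)·[0.4824·15.4000 + 0.5176·0.0000] = 7.3914
Node d (S = 125.9): V_d = e^(−0.005)·[0.4824·0.0000 + 0.5176·0.0000] = 0.0000
Node 0 (S = 145): V_0 = e^(−0.005)·[0.4824·7.3914 + 0.5176·0.0000] = 3.5476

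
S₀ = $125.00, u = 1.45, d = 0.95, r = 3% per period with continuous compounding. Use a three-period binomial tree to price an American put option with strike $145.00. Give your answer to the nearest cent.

$21.38

Risk-neutral probability p = (e^0.03 − 0.95)/(1.45 − 0.95) = 0.0805/0.5000 = 0.1609
Terminal stock prices: S_uuu = 381.1, S_uud = 249.7, S_udd = 163.6, S_ddd = 107.2
Terminal payoffs (K − S): max(-236.1, 0) = 0, max(-104.7, 0) = 0, max(-18.58, 0) = 0, max(37.83, 0) = 37.83
Node uu (S = 262.8): continuation = e^(−0.03)·[0.1609·0.0000 + 0.8391·0.0000] = 0.0000; exercise value = 0.0000 ≤ continuation, so V_uu = 0.0000
Node ud (S = 172.2): continuation = e^(−0.03)·[0.1609·0.0000 + 0.8391·0.0000] = 0.0000; exercise value = 0.0000 ≤ continuation, so V_ud = 0.0000
Node dd (S = 112.8): continuation = e^(−0.03)·[0.1609·0.0000 + 0.8391·37.8281] = 30.8031; exercise value = 32.1875 > continuation, so V_dd = 32.1875 (exercise)
Node u (S = 181.2): continuation = e^(−0.03)·[0.1609·0.0000 + 0.8391·0.0000] = 0.0000; exercise value = 0.0000 ≤ continuation, so V_u = 0.0000
Node d (S = 118.8): continuation = e^(−0.03)·[0.1609·0.0000 + 0.8391·32.1875] = 26.2100; exercise value = 26.2500 > continuation, so V_d = 26.2500 (exercise)
Node 0 (S = 125): continuation = e^(−0.03)·[0.1609·0.0000 + 0.8391·26.2500] = 21.3752; exercise value = 20.0000 ≤ continuation, so V_0 = 21.3752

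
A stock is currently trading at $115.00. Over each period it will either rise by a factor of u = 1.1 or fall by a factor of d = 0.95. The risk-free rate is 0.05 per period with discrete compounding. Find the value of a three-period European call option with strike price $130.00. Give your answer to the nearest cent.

Risk-neutral probability p = (1 + 0.05 − 0.95)/(1.1 − 0.95) = 0.1000/0.1500 = 0.6667
Terminal stock prices: S_uuu = 153.1, S_uud = 132.2, S_udd = 114.2, S_ddd = 98.6
Terminal payoffs (S − K): max(23.07, 0) = 23.07, max(2.193, 0) = 2.193, max(-15.83, 0) = 0, max(-31.4, 0) = 0
Node uu (S = 139.2): V_uu = 1/1.05·[0.6667·23.0650 + 0.3333·2.1925] = 15.3405
Node ud (S = 120.2): V_ud = 1/1.05·[0.6667·2.1925 + 0.3333·0.0000] = 1.3921
Node dd (S = 103.8): V_dd = 1/1.05·[0.6667·0.0000 + 0.3333·0.0000] = 0.0000
Node u (S = 126.5): V_u = 1/1.05·[0.6667·15.3405 + 0.3333·1.3921] = 10.1819
Node d (S = 109.2): V_d = 1/1.05·[0.6667·1.3921 + 0.3333·0.0000] = 0.8838
Node 0 (S = 115): V_0 = 1/1.05·[0.6667·10.1819 + 0.3333·0.8838] = 6.7453

$6.75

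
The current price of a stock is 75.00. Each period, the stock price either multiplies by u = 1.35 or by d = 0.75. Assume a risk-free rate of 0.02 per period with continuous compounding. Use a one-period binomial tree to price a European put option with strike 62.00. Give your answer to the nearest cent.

3.10

Risk-neutral probability p = (e^0.02 − 0.75)/(1.35 − 0.75) = 0.2702/0.6000 = 0.4503
Terminal stock prices: S_u = 101.2, S_d = 56.25
Terminal payoffs (K − S): max(-39.25, 0) = 0, max(5.75, 0) = 5.75
Node 0 (S = 75): V_0 = e^(−0.02)·[0.4503·0.0000 + 0.5497·5.7500] = 3.0980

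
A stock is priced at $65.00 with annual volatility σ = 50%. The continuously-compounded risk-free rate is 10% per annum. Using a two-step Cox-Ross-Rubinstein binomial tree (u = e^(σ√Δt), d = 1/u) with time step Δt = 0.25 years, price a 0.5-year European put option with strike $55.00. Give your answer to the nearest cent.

CRR parameters: u = e^(σ√Δt) = e^(0.5·√0.25) = 1.2840, d = 1/u = 0.7788
Per-period rate: rΔt = 0.1·0.25 = 0.025, so R = e^0.025 = 1.0253
Risk-neutral probability p = (e^0.025 − 0.7788)/(1.2840 − 0.7788) = 0.2465/0.5052 = 0.4879
Terminal stock prices: S_uu = 107.2, S_ud = 65, S_dd = 39.42
Terminal payoffs (K − S): max(-52.17, 0) = 0, max(-10, 0) = 0, max(15.58, 0) = 15.58
Node u (S = 83.46): V_u = e^(−0.025)·[0.4879·0.0000 + 0.5121·0.0000] = 0.0000
Node d (S = 50.62): V_d = e^(−0.025)·[0.4879·0.0000 + 0.5121·15.5755] = 7.7788
Node 0 (S = 65): V_0 = e^(−0.025)·[0.4879·0.0000 + 0.5121·7.7788] = 3.8850

$3.88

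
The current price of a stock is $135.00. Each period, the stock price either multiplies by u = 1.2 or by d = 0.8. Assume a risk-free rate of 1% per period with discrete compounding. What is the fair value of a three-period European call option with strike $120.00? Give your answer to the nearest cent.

$29.45

Risk-neutral probability p = (1 + 0.01 − 0.8)/(1.2 − 0.8) = 0.2100/0.4000 = 0.5250
Terminal stock prices: S_uuu = 233.3, S_uud = 155.5, S_udd = 103.7, S_ddd = 69.12
Terminal payoffs (S − K): max(113.3, 0) = 113.3, max(35.52, 0) = 35.52, max(-16.32, 0) = 0, max(-50.88, 0) = 0
Node uu (S = 194.4): V_uu = 1/1.01·[0.5250·113.2800 + 0.4750·35.5200] = 75.5881
Node ud (S = 129.6): V_ud = 1/1.01·[0.5250·35.5200 + 0.4750·0.0000] = 18.4634
Node dd (S = 86.4): V_dd = 1/1.01·[0.5250·0.0000 + 0.4750·0.0000] = 0.0000
Node u (S = 162): V_u = 1/1.01·[0.5250·75.5881 + 0.4750·18.4634] = 47.9741
Node d (S = 108): V_d = 1/1.01·[0.5250·18.4634 + 0.4750·0.0000] = 9.5973
Node 0 (S = 135): V_0 = 1/1.01·[0.5250·47.9741 + 0.4750·9.5973] = 29.4506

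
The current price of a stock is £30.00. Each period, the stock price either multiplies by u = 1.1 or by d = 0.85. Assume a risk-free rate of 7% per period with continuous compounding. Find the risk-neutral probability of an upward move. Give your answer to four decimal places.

p = 0.8900

Risk-neutral probability p = (e^0.07 − 0.85)/(1.1 − 0.85) = 0.2225/0.2500 = 0.8900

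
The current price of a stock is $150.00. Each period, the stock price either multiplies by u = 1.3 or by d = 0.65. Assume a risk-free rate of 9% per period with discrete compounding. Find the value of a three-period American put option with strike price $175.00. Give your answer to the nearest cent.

$33.02

Risk-neutral probability p = (1 + 0.09 − 0.65)/(1.3 − 0.65) = 0.4400/0.6500 = 0.6769
Terminal stock prices: S_uuu = 329.6, S_uud = 164.8, S_udd = 82.39, S_ddd = 41.19
Terminal payoffs (K − S): max(-154.6, 0) = 0, max(10.22, 0) = 10.22, max(92.61, 0) = 92.61, max(133.8, 0) = 133.8
Node uu (S = 253.5): continuation = 1/1.09·[0.6769·0.0000 + 0.3231·10.2250] = 3.0307; exercise value = 0.0000 ≤ continuation, so V_uu = 3.0307
Node ud (S = 126.8): continuation = 1/1.09·[0.6769·10.2250 + 0.3231·92.6125] = 33.8005; exercise value = 48.2500 > continuation, so V_ud = 48.2500 (exercise)
Node dd (S = 63.38): continuation = 1/1.09·[0.6769·92.6125 + 0.3231·133.8063] = 97.1755; exercise value = 111.6250 > continuation, so V_dd = 111.6250 (exercise)
Node u (S = 195): continuation = 1/1.09·[0.6769·3.0307 + 0.3231·48.2500] = 16.1835; exercise value = 0.0000 ≤ continuation, so V_u = 16.1835
Node d (S = 97.5): continuation = 1/1.09·[0.6769·48.2500 + 0.3231·111.6250] = 63.0505; exercise value = 77.5000 > continuation, so V_d = 77.5000 (exercise)
Node 0 (S = 150): continuation = 1/1.09·[0.6769·16.1835 + 0.3231·77.5000] = 33.0215; exercise value = 25.0000 ≤ continuation, so V_0 = 33.0215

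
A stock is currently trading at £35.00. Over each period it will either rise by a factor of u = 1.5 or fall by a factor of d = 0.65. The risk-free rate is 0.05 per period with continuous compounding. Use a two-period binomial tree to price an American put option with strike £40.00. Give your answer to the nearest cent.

£9.99

Risk-neutral probability p = (e^0.05 − 0.65)/(1.5 − 0.65) = 0.4013/0.8500 = 0.4721
Terminal stock prices: S_uu = 78.75, S_ud = 34.12, S_dd = 14.79
Terminal payoffs (K − S): max(-38.75, 0) = 0, max(5.875, 0) = 5.875, max(25.21, 0) = 25.21
Node u (S = 52.5): continuation = e^(−0.05)·[0.4721·0.0000 + 0.5279·5.8750] = 2.9502; exercise value = 0.0000 ≤ continuation, so V_u = 2.9502
Node d (S = 22.75): continuation = e^(−0.05)·[0.4721·5.8750 + 0.5279·25.2125] = 15.2992; exercise value = 17.2500 > continuation, so V_d = 17.2500 (exercise)
Node 0 (S = 35): continuation = e^(−0.05)·[0.4721·2.9502 + 0.5279·17.2500] = 9.9873; exercise value = 5.0000 ≤ continuation, so V_0 = 9.9873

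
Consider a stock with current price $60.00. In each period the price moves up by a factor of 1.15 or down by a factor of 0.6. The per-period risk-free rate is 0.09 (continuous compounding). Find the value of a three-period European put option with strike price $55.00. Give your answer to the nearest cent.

$2.06

Risk-neutral probability p = (e^0.09 − 0.6)/(1.15 − 0.6) = 0.4942/0.5500 = 0.8985
Terminal stock prices: S_uuu = 91.25, S_uud = 47.61, S_udd = 24.84, S_ddd = 12.96
Terminal payoffs (K − S): max(-36.25, 0) = 0, max(7.39, 0) = 7.39, max(30.16, 0) = 30.16, max(42.04, 0) = 42.04
Node uu (S = 79.35): V_uu = e^(−0.09)·[0.8985·0.0000 + 0.1015·7.3900] = 0.6855
Node ud (S = 41.4): V_ud = e^(−0.09)·[0.8985·7.3900 + 0.1015·30.1600] = 8.8662
Node dd (S = 21.6): V_dd = e^(−0.09)·[0.8985·30.1600 + 0.1015·42.0400] = 28.6662
Node u (S = 69): V_u = e^(−0.09)·[0.8985·0.6855 + 0.1015·8.8662] = 1.3854
Node d (S = 36): V_d = e^(−0.09)·[0.8985·8.8662 + 0.1015·28.6662] = 9.9399
Node 0 (S = 60): V_0 = e^(−0.09)·[0.8985·1.3854 + 0.1015·9.9399] = 2.0597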